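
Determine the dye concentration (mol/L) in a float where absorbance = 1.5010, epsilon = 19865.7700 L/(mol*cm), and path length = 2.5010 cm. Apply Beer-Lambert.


Formula: c = A / (epsilon * l)
Substituting: c = 1.5010 / (19865.7700 * 2.5010)
Result: 3.0211e-05 mol/L


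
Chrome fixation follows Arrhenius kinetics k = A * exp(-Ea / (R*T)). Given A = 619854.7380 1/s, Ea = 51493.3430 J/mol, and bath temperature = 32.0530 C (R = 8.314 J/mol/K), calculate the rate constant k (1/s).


T_K = T_C + 273.15 = 32.0530 + 273.15 = 305.2030 K
exponent = -Ea / (R * T_K) = -51493.3430 / (8.314 * 305.2030) = -20.2933
k = A * exp(exponent) = 619854.7380 * exp(-20.2933) = 9.5286e-04 1/s


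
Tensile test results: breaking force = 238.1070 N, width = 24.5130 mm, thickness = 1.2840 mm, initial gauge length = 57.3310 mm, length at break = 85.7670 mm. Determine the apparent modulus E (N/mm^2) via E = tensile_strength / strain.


TS = F / (w * t) = 238.1070 / (24.5130 * 1.2840) = 7.5650 N/mm^2
strain = (Lf - L0) / L0 = (85.7670 - 57.3310) / 57.3310 = 0.4960
E = TS / strain = 7.5650 / 0.4960 = 15.2522 N/mm^2


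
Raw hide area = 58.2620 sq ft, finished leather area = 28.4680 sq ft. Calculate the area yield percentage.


Formula: Yield = finished / raw * 100
Substituting: Yield = 28.4680 / 58.2620 * 100
Result: 48.8620 %


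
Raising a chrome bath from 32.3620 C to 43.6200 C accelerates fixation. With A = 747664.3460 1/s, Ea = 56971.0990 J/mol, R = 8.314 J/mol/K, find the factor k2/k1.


T1 = 32.3620 + 273.15 = 305.5120 K; T2 = 43.6200 + 273.15 = 316.7700 K
k1 = A * exp(-Ea/(R*T1)) = 747664.3460 * exp(-56971.0990/(8.314*305.5120)) = 1.3576e-04 1/s
k2 = A * exp(-Ea/(R*T2)) = 747664.3460 * exp(-56971.0990/(8.314*316.7700)) = 3.0128e-04 1/s
k2/k1 = 3.0128e-04 / 1.3576e-04 = 2.2192


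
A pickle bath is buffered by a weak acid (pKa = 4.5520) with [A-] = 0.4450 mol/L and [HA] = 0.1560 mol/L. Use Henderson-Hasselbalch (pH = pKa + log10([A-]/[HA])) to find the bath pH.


ratio = [A-] / [HA] = 0.4450 / 0.1560 = 2.8526
log10(ratio) = 0.4552
pH = pKa + log10(ratio) = 4.5520 + 0.4552 = 5.0072


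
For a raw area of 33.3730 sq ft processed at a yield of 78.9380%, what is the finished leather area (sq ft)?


Formula: finished = raw * yield / 100
Substituting: finished = 33.3730 * 78.9380 / 100
Result: 26.3440 sq ft


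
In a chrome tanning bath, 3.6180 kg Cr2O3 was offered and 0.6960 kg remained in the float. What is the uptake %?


Formula: Uptake = (offered - residual) / offered * 100
Substituting: Uptake = (3.6180 - 0.6960) / 3.6180 * 100
Result: 80.7629 %


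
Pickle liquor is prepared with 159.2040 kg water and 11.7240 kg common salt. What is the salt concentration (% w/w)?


Formula: Conc = salt / (water + salt) * 100
Substituting: Conc = 11.7240 / (159.2040 + 11.7240) * 100
Result: 6.8590 %


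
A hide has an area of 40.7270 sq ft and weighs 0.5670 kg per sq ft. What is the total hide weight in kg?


Formula: Weight = area * weight_per_sqft
Substituting: Weight = 40.7270 * 0.5670
Result: 23.0922 kg


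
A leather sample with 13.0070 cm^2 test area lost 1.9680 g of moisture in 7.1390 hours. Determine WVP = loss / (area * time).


Formula: WVP = loss / (area * time)
Substituting: WVP = 1.9680 / (13.0070 * 7.1390)
Result: 0.0211939 g/(cm^2*hr)


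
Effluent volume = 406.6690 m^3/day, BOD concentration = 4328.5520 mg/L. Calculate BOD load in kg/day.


Formula: BOD_load = volume * conc / 1000
Substituting: BOD_load = 406.6690 * 4328.5520 / 1000
Result: 1760.2879 kg/day


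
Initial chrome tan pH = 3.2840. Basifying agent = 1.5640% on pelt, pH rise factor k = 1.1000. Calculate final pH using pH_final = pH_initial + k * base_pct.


Formula: pH_final = pH_initial + k * base_pct
Substituting: pH_final = 3.2840 + 1.1000 * 1.5640
Result: 5.0044


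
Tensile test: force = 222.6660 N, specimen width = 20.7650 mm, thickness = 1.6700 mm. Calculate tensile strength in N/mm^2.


Formula: TS = force / (width * thickness)
Substituting: TS = 222.6660 / (20.7650 * 1.6700)
Result: 6.4210 N/mm^2


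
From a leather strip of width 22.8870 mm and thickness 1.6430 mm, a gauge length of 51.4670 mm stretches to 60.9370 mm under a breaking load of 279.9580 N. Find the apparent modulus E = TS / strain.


TS = F / (w * t) = 279.9580 / (22.8870 * 1.6430) = 7.4450 N/mm^2
strain = (Lf - L0) / L0 = (60.9370 - 51.4670) / 51.4670 = 0.1840
E = TS / strain = 7.4450 / 0.1840 = 40.4618 N/mm^2


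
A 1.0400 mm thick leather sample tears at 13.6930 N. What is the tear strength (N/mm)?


Formula: Tear strength = force / thickness
Substituting: Tear strength = 13.6930 / 1.0400
Result: 13.1663 N/mm


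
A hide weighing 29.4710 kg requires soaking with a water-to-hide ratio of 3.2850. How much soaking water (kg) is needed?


Formula: Water = hide_weight * ratio
Substituting: Water = 29.4710 * 3.2850
Result: 96.8122 kg


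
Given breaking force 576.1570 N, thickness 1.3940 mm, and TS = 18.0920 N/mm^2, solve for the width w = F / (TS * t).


Formula: w = F / (TS * t)
Substituting: w = 576.1570 / (18.0920 * 1.3940)
Result: 22.8450 mm


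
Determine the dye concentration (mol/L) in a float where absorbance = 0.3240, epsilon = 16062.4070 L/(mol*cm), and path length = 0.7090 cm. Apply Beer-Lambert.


Formula: c = A / (epsilon * l)
Substituting: c = 0.3240 / (16062.4070 * 0.7090)
Result: 2.8450e-05 mol/L


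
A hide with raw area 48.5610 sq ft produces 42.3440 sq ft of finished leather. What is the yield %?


Formula: Yield = finished / raw * 100
Substituting: Yield = 42.3440 / 48.5610 * 100
Result: 87.1975 %


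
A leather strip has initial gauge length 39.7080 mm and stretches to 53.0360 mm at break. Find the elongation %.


Formula: Elongation = (Lf - L0) / L0 * 100
Substituting: Elongation = (53.0360 - 39.7080) / 39.7080 * 100
Result: 33.5650 %


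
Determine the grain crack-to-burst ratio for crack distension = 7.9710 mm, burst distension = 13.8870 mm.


Formula: Ratio = crack / burst
Substituting: Ratio = 7.9710 / 13.8870
Result: 0.5740


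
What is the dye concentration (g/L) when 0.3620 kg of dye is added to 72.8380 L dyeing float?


Formula: Conc = dye_mass(kg) / volume(L) * 1000
Substituting: Conc = 0.3620 / 72.8380 * 1000
Result: 4.9699 g/L


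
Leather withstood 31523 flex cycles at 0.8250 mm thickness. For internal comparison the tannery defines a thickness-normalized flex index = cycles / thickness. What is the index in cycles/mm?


Formula: Index = cycles / thickness
Substituting: Index = 31523 / 0.8250
Result: 38209.6970 cycles/mm


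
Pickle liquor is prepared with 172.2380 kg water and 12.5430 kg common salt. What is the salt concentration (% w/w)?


Formula: Conc = salt / (water + salt) * 100
Substituting: Conc = 12.5430 / (172.2380 + 12.5430) * 100
Result: 6.7880 %


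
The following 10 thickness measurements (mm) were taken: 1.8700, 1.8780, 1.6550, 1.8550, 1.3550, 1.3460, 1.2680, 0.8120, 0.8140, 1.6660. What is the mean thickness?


Formula: Average = sum / n
Substituting: Average = 14.5190 / 10
Result: 1.4519 mm


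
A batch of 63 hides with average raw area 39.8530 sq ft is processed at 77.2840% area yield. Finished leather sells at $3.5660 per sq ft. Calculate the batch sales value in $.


Raw_total = N * avg_area = 63 * 39.8530 = 2510.7390 sq ft
Finished = Raw_total * yield / 100 = 2510.7390 * 77.2840 / 100 = 1940.3995 sq ft
Value = Finished * price = 1940.3995 * 3.5660 = 6919.4647 $


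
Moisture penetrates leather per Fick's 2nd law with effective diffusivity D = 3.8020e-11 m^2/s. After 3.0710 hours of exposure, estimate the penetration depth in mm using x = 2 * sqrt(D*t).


t = 3.0710 hr * 3600 = 11055.6000 s
D * t = 3.8020e-11 * 11055.6000 = 4.2033e-07
x = 2 * sqrt(D*t) = 2 * sqrt(4.2033e-07) = 0.00129666 m = 1.2967 mm


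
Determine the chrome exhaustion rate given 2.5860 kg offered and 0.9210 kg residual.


Formula: Uptake = (offered - residual) / offered * 100
Substituting: Uptake = (2.5860 - 0.9210) / 2.5860 * 100
Result: 64.3852 %


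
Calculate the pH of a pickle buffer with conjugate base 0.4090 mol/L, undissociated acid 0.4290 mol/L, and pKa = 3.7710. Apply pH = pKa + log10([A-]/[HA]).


ratio = [A-] / [HA] = 0.4090 / 0.4290 = 0.9534
log10(ratio) = -0.020734
pH = pKa + log10(ratio) = 3.7710 - 0.020734 = 3.7503


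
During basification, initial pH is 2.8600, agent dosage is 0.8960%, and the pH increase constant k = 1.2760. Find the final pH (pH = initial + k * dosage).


Formula: pH_final = pH_initial + k * base_pct
Substituting: pH_final = 2.8600 + 1.2760 * 0.8960
Result: 4.0033


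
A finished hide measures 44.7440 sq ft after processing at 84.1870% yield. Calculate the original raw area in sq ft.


Formula: raw = finished * 100 / yield
Substituting: raw = 44.7440 * 100 / 84.1870
Result: 53.1483 sq ft


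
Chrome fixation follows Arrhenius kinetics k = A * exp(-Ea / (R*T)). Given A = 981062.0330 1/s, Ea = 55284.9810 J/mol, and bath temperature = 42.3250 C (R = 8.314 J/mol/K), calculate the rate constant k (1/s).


T_K = T_C + 273.15 = 42.3250 + 273.15 = 315.4750 K
exponent = -Ea / (R * T_K) = -55284.9810 / (8.314 * 315.4750) = -21.0781
k = A * exp(exponent) = 981062.0330 * exp(-21.0781) = 6.8798e-04 1/s


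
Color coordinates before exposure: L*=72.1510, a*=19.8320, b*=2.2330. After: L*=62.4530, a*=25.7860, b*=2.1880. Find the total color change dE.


dL = -9.6980, da = 5.9540, db = -0.045
dE = sqrt((-9.6980)^2 + 5.9540^2 + (-0.045)^2) = 11.3800


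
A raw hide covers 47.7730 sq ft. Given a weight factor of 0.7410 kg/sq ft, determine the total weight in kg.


Formula: Weight = area * weight_per_sqft
Substituting: Weight = 47.7730 * 0.7410
Result: 35.3998 kg


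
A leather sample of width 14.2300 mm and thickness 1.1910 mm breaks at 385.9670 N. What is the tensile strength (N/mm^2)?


Formula: TS = force / (width * thickness)
Substituting: TS = 385.9670 / (14.2300 * 1.1910)
Result: 22.7737 N/mm^2


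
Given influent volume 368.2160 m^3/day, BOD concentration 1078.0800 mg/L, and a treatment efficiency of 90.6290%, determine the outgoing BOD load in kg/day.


Load_in = volume * conc / 1000 = 368.2160 * 1078.0800 / 1000 = 396.9663 kg/day
Removed = Load_in * eff / 100 = 396.9663 * 90.6290 / 100 = 359.7666 kg/day
Load_out = Load_in - Removed = 396.9663 - 359.7666 = 37.1997 kg/day


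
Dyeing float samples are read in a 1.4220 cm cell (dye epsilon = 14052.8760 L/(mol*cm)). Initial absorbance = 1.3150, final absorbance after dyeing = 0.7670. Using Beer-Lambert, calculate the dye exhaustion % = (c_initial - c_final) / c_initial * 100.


c_initial = A_i / (epsilon * l) = 1.3150 / (14052.8760 * 1.4220) = 6.5805e-05 mol/L
c_final = A_f / (epsilon * l) = 0.7670 / (14052.8760 * 1.4220) = 3.8382e-05 mol/L
Exhaustion = (c_initial - c_final) / c_initial * 100 = (6.5805e-05 - 3.8382e-05) / 6.5805e-05 * 100 = 41.6730 %


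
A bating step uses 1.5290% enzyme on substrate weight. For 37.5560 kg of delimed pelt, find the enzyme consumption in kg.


Formula: Enzyme = substrate * pct / 100
Substituting: Enzyme = 37.5560 * 1.5290 / 100
Result: 0.5742 kg


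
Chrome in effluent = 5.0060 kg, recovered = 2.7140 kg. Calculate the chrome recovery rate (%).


Formula: Recovery = recovered / input * 100
Substituting: Recovery = 2.7140 / 5.0060 * 100
Result: 54.2149 %


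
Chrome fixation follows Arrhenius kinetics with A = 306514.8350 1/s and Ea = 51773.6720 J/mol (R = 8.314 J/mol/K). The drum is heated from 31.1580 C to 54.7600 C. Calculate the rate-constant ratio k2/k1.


T1 = 31.1580 + 273.15 = 304.3080 K; T2 = 54.7600 + 273.15 = 327.9100 K
k1 = A * exp(-Ea/(R*T1)) = 306514.8350 * exp(-51773.6720/(8.314*304.3080)) = 3.9733e-04 1/s
k2 = A * exp(-Ea/(R*T2)) = 306514.8350 * exp(-51773.6720/(8.314*327.9100)) = 0.00173313 1/s
k2/k1 = 0.00173313 / 3.9733e-04 = 4.3620


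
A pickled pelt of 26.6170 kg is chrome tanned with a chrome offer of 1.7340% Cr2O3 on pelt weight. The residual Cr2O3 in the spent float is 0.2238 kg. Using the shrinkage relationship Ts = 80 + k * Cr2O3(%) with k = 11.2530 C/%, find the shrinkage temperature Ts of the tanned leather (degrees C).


Offered = pelt * offer_pct / 100 = 26.6170 * 1.7340 / 100 = 0.4615 kg
Uptake = offered - residual = 0.4615 - 0.2238 = 0.2377 kg
Cr2O3% on pelt = uptake / pelt * 100 = 0.2377 / 26.6170 * 100 = 0.8932 %
Ts = 80 + k * Cr2O3% = 80 + 11.2530 * 0.8932 = 90.0510 C


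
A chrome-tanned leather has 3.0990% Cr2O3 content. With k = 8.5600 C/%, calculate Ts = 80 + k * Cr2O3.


Formula: Ts = 80 + k * Cr2O3
Substituting: Ts = 80 + 8.5600 * 3.0990
Result: 106.5274 C


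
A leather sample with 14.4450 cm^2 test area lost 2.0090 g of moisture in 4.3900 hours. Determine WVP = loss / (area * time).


Formula: WVP = loss / (area * time)
Substituting: WVP = 2.0090 / (14.4450 * 4.3900)
Result: 0.0316809 g/(cm^2*hr)


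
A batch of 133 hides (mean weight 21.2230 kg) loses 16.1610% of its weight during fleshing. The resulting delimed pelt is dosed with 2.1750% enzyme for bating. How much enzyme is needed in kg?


Total_raw = N * avg_wt = 133 * 21.2230 = 2822.6590 kg
Substrate = Total_raw * (1 - loss/100) = 2822.6590 * (1 - 16.1610/100) = 2366.4891 kg
Enzyme = Substrate * pct / 100 = 2366.4891 * 2.1750 / 100 = 51.4711 kg


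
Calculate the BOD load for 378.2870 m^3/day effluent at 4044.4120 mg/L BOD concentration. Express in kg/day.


Formula: BOD_load = volume * conc / 1000
Substituting: BOD_load = 378.2870 * 4044.4120 / 1000
Result: 1529.9485 kg/day


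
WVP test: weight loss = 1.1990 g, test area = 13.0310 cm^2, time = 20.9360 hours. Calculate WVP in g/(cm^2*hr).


Formula: WVP = loss / (area * time)
Substituting: WVP = 1.1990 / (13.0310 * 20.9360)
Result: 0.00439489 g/(cm^2*hr)


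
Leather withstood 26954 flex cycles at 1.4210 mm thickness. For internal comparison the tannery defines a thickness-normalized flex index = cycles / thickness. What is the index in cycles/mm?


Formula: Index = cycles / thickness
Substituting: Index = 26954 / 1.4210
Result: 18968.3322 cycles/mm


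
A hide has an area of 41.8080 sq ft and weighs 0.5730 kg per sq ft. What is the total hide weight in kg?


Formula: Weight = area * weight_per_sqft
Substituting: Weight = 41.8080 * 0.5730
Result: 23.9560 kg


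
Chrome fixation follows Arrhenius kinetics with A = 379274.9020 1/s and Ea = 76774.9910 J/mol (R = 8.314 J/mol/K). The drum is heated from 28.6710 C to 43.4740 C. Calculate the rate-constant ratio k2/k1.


T1 = 28.6710 + 273.15 = 301.8210 K; T2 = 43.4740 + 273.15 = 316.6240 K
k1 = A * exp(-Ea/(R*T1)) = 379274.9020 * exp(-76774.9910/(8.314*301.8210)) = 1.9562e-08 1/s
k2 = A * exp(-Ea/(R*T2)) = 379274.9020 * exp(-76774.9910/(8.314*316.6240)) = 8.1779e-08 1/s
k2/k1 = 8.1779e-08 / 1.9562e-08 = 4.1805


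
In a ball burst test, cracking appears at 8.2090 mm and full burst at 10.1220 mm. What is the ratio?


Formula: Ratio = crack / burst
Substituting: Ratio = 8.2090 / 10.1220
Result: 0.8110


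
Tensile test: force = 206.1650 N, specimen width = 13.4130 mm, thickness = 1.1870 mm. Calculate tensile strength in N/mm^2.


Formula: TS = force / (width * thickness)
Substituting: TS = 206.1650 / (13.4130 * 1.1870)
Result: 12.9491 N/mm^2


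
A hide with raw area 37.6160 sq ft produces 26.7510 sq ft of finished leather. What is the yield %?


Formula: Yield = finished / raw * 100
Substituting: Yield = 26.7510 / 37.6160 * 100
Result: 71.1160 %


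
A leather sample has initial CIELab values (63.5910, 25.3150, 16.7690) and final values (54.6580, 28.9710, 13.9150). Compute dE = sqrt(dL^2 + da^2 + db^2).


dL = -8.9330, da = 3.6560, db = -2.8540
dE = sqrt((-8.9330)^2 + 3.6560^2 + (-2.8540)^2) = 10.0653


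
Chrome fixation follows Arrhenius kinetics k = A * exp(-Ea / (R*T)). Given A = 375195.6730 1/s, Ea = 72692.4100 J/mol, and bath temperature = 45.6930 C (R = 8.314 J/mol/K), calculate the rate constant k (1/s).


T_K = T_C + 273.15 = 45.6930 + 273.15 = 318.8430 K
exponent = -Ea / (R * T_K) = -72692.4100 / (8.314 * 318.8430) = -27.4222
k = A * exp(exponent) = 375195.6730 * exp(-27.4222) = 4.6233e-07 1/s


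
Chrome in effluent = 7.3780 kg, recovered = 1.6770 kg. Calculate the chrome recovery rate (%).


Formula: Recovery = recovered / input * 100
Substituting: Recovery = 1.6770 / 7.3780 * 100
Result: 22.7297 %


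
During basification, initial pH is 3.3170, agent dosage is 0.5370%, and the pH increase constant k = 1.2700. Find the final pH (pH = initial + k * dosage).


Formula: pH_final = pH_initial + k * base_pct
Substituting: pH_final = 3.3170 + 1.2700 * 0.5370
Result: 3.9990


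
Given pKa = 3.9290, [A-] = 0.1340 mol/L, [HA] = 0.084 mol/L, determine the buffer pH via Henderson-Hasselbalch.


ratio = [A-] / [HA] = 0.1340 / 0.084 = 1.5952
log10(ratio) = 0.2028
pH = pKa + log10(ratio) = 3.9290 + 0.2028 = 4.1318


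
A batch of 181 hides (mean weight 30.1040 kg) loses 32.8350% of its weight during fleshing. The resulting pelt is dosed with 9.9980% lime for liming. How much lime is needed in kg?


Total_raw = N * avg_wt = 181 * 30.1040 = 5448.8240 kg
Substrate = Total_raw * (1 - loss/100) = 5448.8240 * (1 - 32.8350/100) = 3659.7026 kg
Lime = Substrate * pct / 100 = 3659.7026 * 9.9980 / 100 = 365.8971 kg


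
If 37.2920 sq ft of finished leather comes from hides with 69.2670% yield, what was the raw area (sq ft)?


Formula: raw = finished * 100 / yield
Substituting: raw = 37.2920 * 100 / 69.2670
Result: 53.8380 sq ft


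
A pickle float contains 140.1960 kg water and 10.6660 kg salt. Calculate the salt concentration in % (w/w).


Formula: Conc = salt / (water + salt) * 100
Substituting: Conc = 10.6660 / (140.1960 + 10.6660) * 100
Result: 7.0700 %


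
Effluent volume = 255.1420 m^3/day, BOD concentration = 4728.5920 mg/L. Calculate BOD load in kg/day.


Formula: BOD_load = volume * conc / 1000
Substituting: BOD_load = 255.1420 * 4728.5920 / 1000
Result: 1206.4624 kg/day


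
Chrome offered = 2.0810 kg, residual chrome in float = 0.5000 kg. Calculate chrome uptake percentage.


Formula: Uptake = (offered - residual) / offered * 100
Substituting: Uptake = (2.0810 - 0.5000) / 2.0810 * 100
Result: 75.9731 %


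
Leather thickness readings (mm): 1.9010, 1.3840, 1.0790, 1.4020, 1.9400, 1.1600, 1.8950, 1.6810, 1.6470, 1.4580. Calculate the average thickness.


Formula: Average = sum / n
Substituting: Average = 15.5470 / 10
Result: 1.5547 mm


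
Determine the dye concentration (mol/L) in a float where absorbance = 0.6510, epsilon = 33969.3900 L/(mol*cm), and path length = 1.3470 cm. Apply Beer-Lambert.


Formula: c = A / (epsilon * l)
Substituting: c = 0.6510 / (33969.3900 * 1.3470)
Result: 1.4227e-05 mol/L


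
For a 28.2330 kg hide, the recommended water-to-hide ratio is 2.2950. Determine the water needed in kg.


Formula: Water = hide_weight * ratio
Substituting: Water = 28.2330 * 2.2950
Result: 64.7947 kg


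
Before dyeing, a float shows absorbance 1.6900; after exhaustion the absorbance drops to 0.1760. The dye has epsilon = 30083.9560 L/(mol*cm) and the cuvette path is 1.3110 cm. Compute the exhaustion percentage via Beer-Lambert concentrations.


c_initial = A_i / (epsilon * l) = 1.6900 / (30083.9560 * 1.3110) = 4.2850e-05 mol/L
c_final = A_f / (epsilon * l) = 0.1760 / (30083.9560 * 1.3110) = 4.4625e-06 mol/L
Exhaustion = (c_initial - c_final) / c_initial * 100 = (4.2850e-05 - 4.4625e-06) / 4.2850e-05 * 100 = 89.5858 %


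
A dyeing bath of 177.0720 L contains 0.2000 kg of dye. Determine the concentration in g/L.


Formula: Conc = dye_mass(kg) / volume(L) * 1000
Substituting: Conc = 0.2000 / 177.0720 * 1000
Result: 1.1295 g/L


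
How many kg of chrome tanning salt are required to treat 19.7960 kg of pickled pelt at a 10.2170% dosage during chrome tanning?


Formula: Chrome = substrate * pct / 100
Substituting: Chrome = 19.7960 * 10.2170 / 100
Result: 2.0226 kg


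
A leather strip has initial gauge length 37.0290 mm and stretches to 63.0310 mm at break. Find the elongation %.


Formula: Elongation = (Lf - L0) / L0 * 100
Substituting: Elongation = (63.0310 - 37.0290) / 37.0290 * 100
Result: 70.2206 %


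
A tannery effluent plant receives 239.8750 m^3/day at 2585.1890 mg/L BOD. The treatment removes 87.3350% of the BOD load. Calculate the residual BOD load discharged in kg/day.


Load_in = volume * conc / 1000 = 239.8750 * 2585.1890 / 1000 = 620.1222 kg/day
Removed = Load_in * eff / 100 = 620.1222 * 87.3350 / 100 = 541.5837 kg/day
Load_out = Load_in - Removed = 620.1222 - 541.5837 = 78.5385 kg/day


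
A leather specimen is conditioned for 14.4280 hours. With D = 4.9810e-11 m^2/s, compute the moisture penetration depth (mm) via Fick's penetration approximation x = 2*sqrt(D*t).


t = 14.4280 hr * 3600 = 51940.8000 s
D * t = 4.9810e-11 * 51940.8000 = 2.5872e-06
x = 2 * sqrt(D*t) = 2 * sqrt(2.5872e-06) = 0.00321694 m = 3.2169 mm


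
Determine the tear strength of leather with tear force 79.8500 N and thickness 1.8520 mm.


Formula: Tear strength = force / thickness
Substituting: Tear strength = 79.8500 / 1.8520
Result: 43.1156 N/mm


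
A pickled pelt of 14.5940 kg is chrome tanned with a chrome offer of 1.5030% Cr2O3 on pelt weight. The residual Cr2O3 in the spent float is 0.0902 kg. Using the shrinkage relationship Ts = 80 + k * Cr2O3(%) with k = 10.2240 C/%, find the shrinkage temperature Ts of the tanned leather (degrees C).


Offered = pelt * offer_pct / 100 = 14.5940 * 1.5030 / 100 = 0.2193 kg
Uptake = offered - residual = 0.2193 - 0.0902 = 0.1291 kg
Cr2O3% on pelt = uptake / pelt * 100 = 0.1291 / 14.5940 * 100 = 0.8849 %
Ts = 80 + k * Cr2O3% = 80 + 10.2240 * 0.8849 = 89.0476 C


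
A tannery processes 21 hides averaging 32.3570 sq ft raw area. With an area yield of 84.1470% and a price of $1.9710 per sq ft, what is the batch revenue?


Raw_total = N * avg_area = 21 * 32.3570 = 679.4970 sq ft
Finished = Raw_total * yield / 100 = 679.4970 * 84.1470 / 100 = 571.7763 sq ft
Value = Finished * price = 571.7763 * 1.9710 = 1126.9712 $


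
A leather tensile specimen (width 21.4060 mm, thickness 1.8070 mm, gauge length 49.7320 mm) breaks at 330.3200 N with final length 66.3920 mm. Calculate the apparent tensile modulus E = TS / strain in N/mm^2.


TS = F / (w * t) = 330.3200 / (21.4060 * 1.8070) = 8.5397 N/mm^2
strain = (Lf - L0) / L0 = (66.3920 - 49.7320) / 49.7320 = 0.3350
E = TS / strain = 8.5397 / 0.3350 = 25.4919 N/mm^2


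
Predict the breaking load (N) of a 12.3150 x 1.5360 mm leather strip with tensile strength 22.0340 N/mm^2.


Formula: F = TS * w * t
Substituting: F = 22.0340 * 12.3150 * 1.5360
Result: 416.7916 N


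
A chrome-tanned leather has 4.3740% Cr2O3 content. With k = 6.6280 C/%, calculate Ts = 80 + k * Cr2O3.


Formula: Ts = 80 + k * Cr2O3
Substituting: Ts = 80 + 6.6280 * 4.3740
Result: 108.9909 C


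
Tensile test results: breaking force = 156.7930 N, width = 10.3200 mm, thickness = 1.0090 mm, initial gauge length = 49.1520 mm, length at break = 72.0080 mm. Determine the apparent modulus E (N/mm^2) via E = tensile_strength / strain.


TS = F / (w * t) = 156.7930 / (10.3200 * 1.0090) = 15.0576 N/mm^2
strain = (Lf - L0) / L0 = (72.0080 - 49.1520) / 49.1520 = 0.4650
E = TS / strain = 15.0576 / 0.4650 = 32.3815 N/mm^2


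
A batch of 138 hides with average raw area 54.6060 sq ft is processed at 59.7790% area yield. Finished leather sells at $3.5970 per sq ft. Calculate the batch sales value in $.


Raw_total = N * avg_area = 138 * 54.6060 = 7535.6280 sq ft
Finished = Raw_total * yield / 100 = 7535.6280 * 59.7790 / 100 = 4504.7231 sq ft
Value = Finished * price = 4504.7231 * 3.5970 = 16203.4889 $


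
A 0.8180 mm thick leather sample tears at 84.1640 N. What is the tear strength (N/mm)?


Formula: Tear strength = force / thickness
Substituting: Tear strength = 84.1640 / 0.8180
Result: 102.8900 N/mm


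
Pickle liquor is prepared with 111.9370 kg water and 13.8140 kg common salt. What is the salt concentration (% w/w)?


Formula: Conc = salt / (water + salt) * 100
Substituting: Conc = 13.8140 / (111.9370 + 13.8140) * 100
Result: 10.9852 %


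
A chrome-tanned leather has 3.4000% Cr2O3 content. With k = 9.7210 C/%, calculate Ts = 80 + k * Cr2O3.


Formula: Ts = 80 + k * Cr2O3
Substituting: Ts = 80 + 9.7210 * 3.4000
Result: 113.0514 C


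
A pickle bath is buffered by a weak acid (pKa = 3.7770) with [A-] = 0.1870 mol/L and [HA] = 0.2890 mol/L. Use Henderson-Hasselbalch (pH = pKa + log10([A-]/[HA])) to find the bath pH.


ratio = [A-] / [HA] = 0.1870 / 0.2890 = 0.6471
log10(ratio) = -0.1891
pH = pKa + log10(ratio) = 3.7770 - 0.1891 = 3.5879


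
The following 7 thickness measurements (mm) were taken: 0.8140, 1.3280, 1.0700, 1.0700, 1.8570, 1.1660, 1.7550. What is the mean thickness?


Formula: Average = sum / n
Substituting: Average = 9.0600 / 7
Result: 1.2943 mm


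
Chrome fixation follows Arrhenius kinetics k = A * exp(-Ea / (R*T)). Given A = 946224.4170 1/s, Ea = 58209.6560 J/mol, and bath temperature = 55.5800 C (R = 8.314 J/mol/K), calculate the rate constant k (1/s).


T_K = T_C + 273.15 = 55.5800 + 273.15 = 328.7300 K
exponent = -Ea / (R * T_K) = -58209.6560 / (8.314 * 328.7300) = -21.2983
k = A * exp(exponent) = 946224.4170 * exp(-21.2983) = 5.3241e-04 1/s


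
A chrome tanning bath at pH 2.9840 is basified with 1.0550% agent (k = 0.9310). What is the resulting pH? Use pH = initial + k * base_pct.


Formula: pH_final = pH_initial + k * base_pct
Substituting: pH_final = 2.9840 + 0.9310 * 1.0550
Result: 3.9662


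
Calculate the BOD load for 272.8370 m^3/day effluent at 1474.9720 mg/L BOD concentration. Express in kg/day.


Formula: BOD_load = volume * conc / 1000
Substituting: BOD_load = 272.8370 * 1474.9720 / 1000
Result: 402.4269 kg/day


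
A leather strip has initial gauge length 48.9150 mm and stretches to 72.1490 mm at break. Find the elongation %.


Formula: Elongation = (Lf - L0) / L0 * 100
Substituting: Elongation = (72.1490 - 48.9150) / 48.9150 * 100
Result: 47.4987 %


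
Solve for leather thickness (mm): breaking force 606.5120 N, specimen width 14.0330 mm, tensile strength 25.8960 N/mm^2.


Formula: t = F / (TS * w)
Substituting: t = 606.5120 / (25.8960 * 14.0330)
Result: 1.6690 mm


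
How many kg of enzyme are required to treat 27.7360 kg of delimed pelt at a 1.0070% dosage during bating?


Formula: Enzyme = substrate * pct / 100
Substituting: Enzyme = 27.7360 * 1.0070 / 100
Result: 0.2793 kg


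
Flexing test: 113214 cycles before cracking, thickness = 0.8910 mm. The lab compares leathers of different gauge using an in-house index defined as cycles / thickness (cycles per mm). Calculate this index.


Formula: Index = cycles / thickness
Substituting: Index = 113214 / 0.8910
Result: 127063.9731 cycles/mm


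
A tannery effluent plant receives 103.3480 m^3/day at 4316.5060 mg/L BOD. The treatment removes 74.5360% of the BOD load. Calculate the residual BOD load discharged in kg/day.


Load_in = volume * conc / 1000 = 103.3480 * 4316.5060 / 1000 = 446.1023 kg/day
Removed = Load_in * eff / 100 = 446.1023 * 74.5360 / 100 = 332.5068 kg/day
Load_out = Load_in - Removed = 446.1023 - 332.5068 = 113.5955 kg/day


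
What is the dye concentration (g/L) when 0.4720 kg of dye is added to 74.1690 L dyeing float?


Formula: Conc = dye_mass(kg) / volume(L) * 1000
Substituting: Conc = 0.4720 / 74.1690 * 1000
Result: 6.3638 g/L


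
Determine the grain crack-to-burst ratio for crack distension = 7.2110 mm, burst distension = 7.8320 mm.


Formula: Ratio = crack / burst
Substituting: Ratio = 7.2110 / 7.8320
Result: 0.9207


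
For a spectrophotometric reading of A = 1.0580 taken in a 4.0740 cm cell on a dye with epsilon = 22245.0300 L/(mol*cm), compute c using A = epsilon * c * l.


Formula: c = A / (epsilon * l)
Substituting: c = 1.0580 / (22245.0300 * 4.0740)
Result: 1.1674e-05 mol/L


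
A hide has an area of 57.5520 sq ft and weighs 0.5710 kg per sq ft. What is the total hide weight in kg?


Formula: Weight = area * weight_per_sqft
Substituting: Weight = 57.5520 * 0.5710
Result: 32.8622 kg


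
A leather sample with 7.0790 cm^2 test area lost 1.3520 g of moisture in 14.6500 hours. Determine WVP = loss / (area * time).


Formula: WVP = loss / (area * time)
Substituting: WVP = 1.3520 / (7.0790 * 14.6500)
Result: 0.0130367 g/(cm^2*hr)


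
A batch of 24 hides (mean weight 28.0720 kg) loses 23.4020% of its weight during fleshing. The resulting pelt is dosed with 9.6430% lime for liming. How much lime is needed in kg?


Total_raw = N * avg_wt = 24 * 28.0720 = 673.7280 kg
Substrate = Total_raw * (1 - loss/100) = 673.7280 * (1 - 23.4020/100) = 516.0622 kg
Lime = Substrate * pct / 100 = 516.0622 * 9.6430 / 100 = 49.7639 kg


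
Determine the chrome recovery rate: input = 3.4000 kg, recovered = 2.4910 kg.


Formula: Recovery = recovered / input * 100
Substituting: Recovery = 2.4910 / 3.4000 * 100
Result: 73.2647 %


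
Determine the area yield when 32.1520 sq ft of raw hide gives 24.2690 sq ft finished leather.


Formula: Yield = finished / raw * 100
Substituting: Yield = 24.2690 / 32.1520 * 100
Result: 75.4821 %


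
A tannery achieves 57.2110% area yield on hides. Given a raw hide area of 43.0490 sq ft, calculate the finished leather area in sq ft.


Formula: finished = raw * yield / 100
Substituting: finished = 43.0490 * 57.2110 / 100
Result: 24.6288 sq ft


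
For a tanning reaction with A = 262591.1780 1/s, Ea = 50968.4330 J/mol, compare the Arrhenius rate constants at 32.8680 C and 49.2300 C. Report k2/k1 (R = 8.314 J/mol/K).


T1 = 32.8680 + 273.15 = 306.0180 K; T2 = 49.2300 + 273.15 = 322.3800 K
k1 = A * exp(-Ea/(R*T1)) = 262591.1780 * exp(-50968.4330/(8.314*306.0180)) = 5.2371e-04 1/s
k2 = A * exp(-Ea/(R*T2)) = 262591.1780 * exp(-50968.4330/(8.314*322.3800)) = 0.00144764 1/s
k2/k1 = 0.00144764 / 5.2371e-04 = 2.7642


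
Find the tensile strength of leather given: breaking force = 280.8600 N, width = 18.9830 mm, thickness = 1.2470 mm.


Formula: TS = force / (width * thickness)
Substituting: TS = 280.8600 / (18.9830 * 1.2470)
Result: 11.8647 N/mm^2


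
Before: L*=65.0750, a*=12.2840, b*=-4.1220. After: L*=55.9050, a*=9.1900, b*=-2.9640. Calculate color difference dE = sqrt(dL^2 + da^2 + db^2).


dL = -9.1700, da = -3.0940, db = 1.1580
dE = sqrt((-9.1700)^2 + (-3.0940)^2 + 1.1580^2) = 9.7469


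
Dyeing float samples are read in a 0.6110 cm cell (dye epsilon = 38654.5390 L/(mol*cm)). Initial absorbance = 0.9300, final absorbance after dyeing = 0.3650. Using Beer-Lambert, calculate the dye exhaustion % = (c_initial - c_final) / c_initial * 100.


c_initial = A_i / (epsilon * l) = 0.9300 / (38654.5390 * 0.6110) = 3.9377e-05 mol/L
c_final = A_f / (epsilon * l) = 0.3650 / (38654.5390 * 0.6110) = 1.5454e-05 mol/L
Exhaustion = (c_initial - c_final) / c_initial * 100 = (3.9377e-05 - 1.5454e-05) / 3.9377e-05 * 100 = 60.7527 %


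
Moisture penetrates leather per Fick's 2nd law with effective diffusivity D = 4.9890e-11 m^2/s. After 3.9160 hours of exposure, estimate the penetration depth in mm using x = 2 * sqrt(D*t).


t = 3.9160 hr * 3600 = 14097.6000 s
D * t = 4.9890e-11 * 14097.6000 = 7.0333e-07
x = 2 * sqrt(D*t) = 2 * sqrt(7.0333e-07) = 0.00167729 m = 1.6773 mm


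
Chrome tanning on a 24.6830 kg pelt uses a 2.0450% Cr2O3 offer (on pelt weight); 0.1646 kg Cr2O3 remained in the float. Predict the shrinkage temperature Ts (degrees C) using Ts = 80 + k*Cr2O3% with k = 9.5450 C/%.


Offered = pelt * offer_pct / 100 = 24.6830 * 2.0450 / 100 = 0.5048 kg
Uptake = offered - residual = 0.5048 - 0.1646 = 0.3402 kg
Cr2O3% on pelt = uptake / pelt * 100 = 0.3402 / 24.6830 * 100 = 1.3781 %
Ts = 80 + k * Cr2O3% = 80 + 9.5450 * 1.3781 = 93.1544 C


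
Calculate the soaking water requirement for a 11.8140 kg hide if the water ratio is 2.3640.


Formula: Water = hide_weight * ratio
Substituting: Water = 11.8140 * 2.3640
Result: 27.9283 kg


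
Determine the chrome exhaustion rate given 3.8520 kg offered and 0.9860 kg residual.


Formula: Uptake = (offered - residual) / offered * 100
Substituting: Uptake = (3.8520 - 0.9860) / 3.8520 * 100
Result: 74.4029 %


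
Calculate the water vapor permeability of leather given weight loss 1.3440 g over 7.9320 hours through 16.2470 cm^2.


Formula: WVP = loss / (area * time)
Substituting: WVP = 1.3440 / (16.2470 * 7.9320)
Result: 0.010429 g/(cm^2*hr)


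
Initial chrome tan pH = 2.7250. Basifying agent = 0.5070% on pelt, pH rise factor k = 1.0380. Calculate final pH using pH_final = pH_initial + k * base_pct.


Formula: pH_final = pH_initial + k * base_pct
Substituting: pH_final = 2.7250 + 1.0380 * 0.5070
Result: 3.2513


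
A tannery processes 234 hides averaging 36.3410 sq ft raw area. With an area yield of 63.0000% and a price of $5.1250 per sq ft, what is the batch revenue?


Raw_total = N * avg_area = 234 * 36.3410 = 8503.7940 sq ft
Finished = Raw_total * yield / 100 = 8503.7940 * 63.0000 / 100 = 5357.3902 sq ft
Value = Finished * price = 5357.3902 * 5.1250 = 27456.6249 $


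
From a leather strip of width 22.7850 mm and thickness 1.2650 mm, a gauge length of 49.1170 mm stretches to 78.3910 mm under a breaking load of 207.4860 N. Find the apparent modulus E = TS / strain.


TS = F / (w * t) = 207.4860 / (22.7850 * 1.2650) = 7.1986 N/mm^2
strain = (Lf - L0) / L0 = (78.3910 - 49.1170) / 49.1170 = 0.5960
E = TS / strain = 7.1986 / 0.5960 = 12.0781 N/mm^2


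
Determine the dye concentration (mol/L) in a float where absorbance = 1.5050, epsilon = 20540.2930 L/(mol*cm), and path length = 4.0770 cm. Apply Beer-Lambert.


Formula: c = A / (epsilon * l)
Substituting: c = 1.5050 / (20540.2930 * 4.0770)
Result: 1.7972e-05 mol/L


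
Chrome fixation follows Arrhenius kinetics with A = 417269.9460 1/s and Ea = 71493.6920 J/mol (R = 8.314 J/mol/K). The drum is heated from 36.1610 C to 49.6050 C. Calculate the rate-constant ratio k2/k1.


T1 = 36.1610 + 273.15 = 309.3110 K; T2 = 49.6050 + 273.15 = 322.7550 K
k1 = A * exp(-Ea/(R*T1)) = 417269.9460 * exp(-71493.6920/(8.314*309.3110)) = 3.5200e-07 1/s
k2 = A * exp(-Ea/(R*T2)) = 417269.9460 * exp(-71493.6920/(8.314*322.7550)) = 1.1206e-06 1/s
k2/k1 = 1.1206e-06 / 3.5200e-07 = 3.1836


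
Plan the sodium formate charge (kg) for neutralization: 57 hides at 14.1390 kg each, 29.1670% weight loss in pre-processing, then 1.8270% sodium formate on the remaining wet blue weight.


Total_raw = N * avg_wt = 57 * 14.1390 = 805.9230 kg
Substrate = Total_raw * (1 - loss/100) = 805.9230 * (1 - 29.1670/100) = 570.8594 kg
Neutralizer = Substrate * pct / 100 = 570.8594 * 1.8270 / 100 = 10.4296 kg


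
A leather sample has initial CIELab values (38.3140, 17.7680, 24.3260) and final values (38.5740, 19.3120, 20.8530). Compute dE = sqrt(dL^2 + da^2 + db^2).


dL = 0.2600, da = 1.5440, db = -3.4730
dE = sqrt(0.2600^2 + 1.5440^2 + (-3.4730)^2) = 3.8096


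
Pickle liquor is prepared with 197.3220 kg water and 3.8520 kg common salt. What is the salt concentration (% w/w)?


Formula: Conc = salt / (water + salt) * 100
Substituting: Conc = 3.8520 / (197.3220 + 3.8520) * 100
Result: 1.9148 %


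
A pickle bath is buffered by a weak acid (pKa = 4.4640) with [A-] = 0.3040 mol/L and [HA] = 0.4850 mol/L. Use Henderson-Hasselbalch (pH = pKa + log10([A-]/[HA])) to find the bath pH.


ratio = [A-] / [HA] = 0.3040 / 0.4850 = 0.6268
log10(ratio) = -0.2029
pH = pKa + log10(ratio) = 4.4640 - 0.2029 = 4.2611


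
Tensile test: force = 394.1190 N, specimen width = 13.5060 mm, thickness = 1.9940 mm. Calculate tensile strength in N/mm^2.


Formula: TS = force / (width * thickness)
Substituting: TS = 394.1190 / (13.5060 * 1.9940)
Result: 14.6344 N/mm^2


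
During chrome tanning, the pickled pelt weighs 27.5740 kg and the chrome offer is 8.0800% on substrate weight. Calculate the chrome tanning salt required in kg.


Formula: Chrome = substrate * pct / 100
Substituting: Chrome = 27.5740 * 8.0800 / 100
Result: 2.2280 kg


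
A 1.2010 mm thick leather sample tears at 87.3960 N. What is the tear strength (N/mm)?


Formula: Tear strength = force / thickness
Substituting: Tear strength = 87.3960 / 1.2010
Result: 72.7694 N/mm


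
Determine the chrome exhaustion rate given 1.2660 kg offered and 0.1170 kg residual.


Formula: Uptake = (offered - residual) / offered * 100
Substituting: Uptake = (1.2660 - 0.1170) / 1.2660 * 100
Result: 90.7583 %


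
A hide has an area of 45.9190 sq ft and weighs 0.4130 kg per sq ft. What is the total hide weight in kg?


Formula: Weight = area * weight_per_sqft
Substituting: Weight = 45.9190 * 0.4130
Result: 18.9645 kg


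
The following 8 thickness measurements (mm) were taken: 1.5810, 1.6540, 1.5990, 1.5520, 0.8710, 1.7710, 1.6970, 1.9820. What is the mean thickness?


Formula: Average = sum / n
Substituting: Average = 12.7070 / 8
Result: 1.5884 mm


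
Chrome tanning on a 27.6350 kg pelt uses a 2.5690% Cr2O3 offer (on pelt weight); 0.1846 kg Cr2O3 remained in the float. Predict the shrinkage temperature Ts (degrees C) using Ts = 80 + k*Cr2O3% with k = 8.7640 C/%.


Offered = pelt * offer_pct / 100 = 27.6350 * 2.5690 / 100 = 0.7099 kg
Uptake = offered - residual = 0.7099 - 0.1846 = 0.5253 kg
Cr2O3% on pelt = uptake / pelt * 100 = 0.5253 / 27.6350 * 100 = 1.9010 %
Ts = 80 + k * Cr2O3% = 80 + 8.7640 * 1.9010 = 96.6604 C


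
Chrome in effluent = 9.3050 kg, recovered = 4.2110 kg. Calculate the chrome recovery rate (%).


Formula: Recovery = recovered / input * 100
Substituting: Recovery = 4.2110 / 9.3050 * 100
Result: 45.2552 %


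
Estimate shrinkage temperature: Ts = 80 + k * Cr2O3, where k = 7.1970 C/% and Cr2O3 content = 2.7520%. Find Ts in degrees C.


Formula: Ts = 80 + k * Cr2O3
Substituting: Ts = 80 + 7.1970 * 2.7520
Result: 99.8061 C


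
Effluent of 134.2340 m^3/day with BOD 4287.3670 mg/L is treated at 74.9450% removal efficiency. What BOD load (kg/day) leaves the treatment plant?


Load_in = volume * conc / 1000 = 134.2340 * 4287.3670 / 1000 = 575.5104 kg/day
Removed = Load_in * eff / 100 = 575.5104 * 74.9450 / 100 = 431.3163 kg/day
Load_out = Load_in - Removed = 575.5104 - 431.3163 = 144.1941 kg/day


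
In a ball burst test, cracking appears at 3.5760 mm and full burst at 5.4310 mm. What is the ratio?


Formula: Ratio = crack / burst
Substituting: Ratio = 3.5760 / 5.4310
Result: 0.6584


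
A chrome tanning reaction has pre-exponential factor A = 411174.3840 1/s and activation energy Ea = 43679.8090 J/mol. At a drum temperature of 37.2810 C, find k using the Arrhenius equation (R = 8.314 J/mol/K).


T_K = T_C + 273.15 = 37.2810 + 273.15 = 310.4310 K
exponent = -Ea / (R * T_K) = -43679.8090 / (8.314 * 310.4310) = -16.9241
k = A * exp(exponent) = 411174.3840 * exp(-16.9241) = 0.0183646 1/s


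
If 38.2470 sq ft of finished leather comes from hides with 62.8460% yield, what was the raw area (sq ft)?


Formula: raw = finished * 100 / yield
Substituting: raw = 38.2470 * 100 / 62.8460
Result: 60.8583 sq ft


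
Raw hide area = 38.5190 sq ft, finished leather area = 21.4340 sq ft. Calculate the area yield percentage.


Formula: Yield = finished / raw * 100
Substituting: Yield = 21.4340 / 38.5190 * 100
Result: 55.6453 %


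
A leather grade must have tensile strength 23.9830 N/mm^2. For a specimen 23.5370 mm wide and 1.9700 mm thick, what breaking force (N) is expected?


Formula: F = TS * w * t
Substituting: F = 23.9830 * 23.5370 * 1.9700
Result: 1112.0411 N


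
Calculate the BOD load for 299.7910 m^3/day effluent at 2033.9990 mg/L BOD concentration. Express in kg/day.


Formula: BOD_load = volume * conc / 1000
Substituting: BOD_load = 299.7910 * 2033.9990 / 1000
Result: 609.7746 kg/day
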